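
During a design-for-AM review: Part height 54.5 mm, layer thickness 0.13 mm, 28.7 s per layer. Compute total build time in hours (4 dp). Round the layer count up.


Layers = ceil(54.5/0.13) = 420
t = 420 * 28.7 / 3600 = 3.3483 hrs


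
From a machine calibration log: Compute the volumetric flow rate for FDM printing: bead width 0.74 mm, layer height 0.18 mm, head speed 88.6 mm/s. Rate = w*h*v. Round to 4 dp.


Rate = 0.74 * 0.18 * 88.6 = 11.8015 mm^3/s


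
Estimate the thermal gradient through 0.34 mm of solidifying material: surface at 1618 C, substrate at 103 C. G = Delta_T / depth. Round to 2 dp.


G = (1618-103)/0.34 = 4455.88 C/mm


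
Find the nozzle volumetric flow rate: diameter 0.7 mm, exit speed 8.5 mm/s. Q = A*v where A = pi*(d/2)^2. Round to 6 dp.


A = pi*(0.7/2)^2 = 0.3848451 mm^2
Q = 0.3848451 * 8.5 = 3.271183 mm^3/s


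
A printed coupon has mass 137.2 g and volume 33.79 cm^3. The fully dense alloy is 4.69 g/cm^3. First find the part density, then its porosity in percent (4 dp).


rho_part = 137.2 / 33.79 = 4.06037289 g/cm^3
Porosity = (1 - 4.06037289/4.69)*100 = 13.4249 %


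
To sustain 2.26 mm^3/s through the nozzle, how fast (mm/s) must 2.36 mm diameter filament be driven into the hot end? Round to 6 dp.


A = pi*(2.36/2)^2 = 4.374354
v = 2.26 / 4.374354 = 0.516648 mm/s


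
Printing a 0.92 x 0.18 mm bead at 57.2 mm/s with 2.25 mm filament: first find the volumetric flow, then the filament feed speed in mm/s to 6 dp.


Q = 0.92 * 0.18 * 57.2 = 9.47232 mm^3/s
A_fil = pi*(2.25/2)^2 = 3.9760782 mm^2
v_feed = 9.47232 / 3.9760782 = 2.382327 mm/s


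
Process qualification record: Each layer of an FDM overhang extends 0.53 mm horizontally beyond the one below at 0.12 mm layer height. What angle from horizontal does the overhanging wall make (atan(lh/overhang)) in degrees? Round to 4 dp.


angle = atan(0.12/0.53) = 12.7575 degrees


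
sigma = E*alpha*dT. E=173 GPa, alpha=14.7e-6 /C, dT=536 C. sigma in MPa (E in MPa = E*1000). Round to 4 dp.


sigma = 173*1000 * 14.7e-6 * 536 = 1363.1016 MPa


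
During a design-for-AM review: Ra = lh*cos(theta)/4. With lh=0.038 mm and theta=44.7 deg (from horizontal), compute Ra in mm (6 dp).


Ra = 0.038 * cos(44.7) / 4 = 0.006753 mm


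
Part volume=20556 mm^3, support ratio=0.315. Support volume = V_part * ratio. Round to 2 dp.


V_support = 20556 * 0.315 = 6475.14 mm^3


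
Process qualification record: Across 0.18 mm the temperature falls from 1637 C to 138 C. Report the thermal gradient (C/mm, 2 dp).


G = (1637-138)/0.18 = 8327.78 C/mm


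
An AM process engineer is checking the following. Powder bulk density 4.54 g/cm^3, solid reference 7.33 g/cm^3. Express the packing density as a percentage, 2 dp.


Packing = (4.54/7.33)*100 = 61.94 %


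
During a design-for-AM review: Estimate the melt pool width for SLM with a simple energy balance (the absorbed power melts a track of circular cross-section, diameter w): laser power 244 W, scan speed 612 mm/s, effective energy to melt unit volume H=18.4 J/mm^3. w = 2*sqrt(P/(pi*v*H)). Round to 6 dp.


w = 2*sqrt(244/(pi*612*18.4)) = 0.166098 mm


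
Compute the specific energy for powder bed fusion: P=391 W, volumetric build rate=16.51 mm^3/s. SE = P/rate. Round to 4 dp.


SE = 391 / 16.51 = 23.6826 J/mm^3


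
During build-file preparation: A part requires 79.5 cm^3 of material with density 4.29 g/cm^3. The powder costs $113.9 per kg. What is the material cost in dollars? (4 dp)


Mass = 79.5*4.29/1000 = 0.341055 kg
Cost = 0.341055 * 113.9 = 38.8462 $


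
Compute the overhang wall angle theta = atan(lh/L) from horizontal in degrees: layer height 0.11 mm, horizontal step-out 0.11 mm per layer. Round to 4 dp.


angle = atan(0.11/0.11) = 45.0 degrees


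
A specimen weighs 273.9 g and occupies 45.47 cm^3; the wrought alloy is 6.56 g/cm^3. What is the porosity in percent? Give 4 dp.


rho_part = 273.9 / 45.47 = 6.02375192 g/cm^3
Porosity = (1 - 6.02375192/6.56)*100 = 8.1745 %


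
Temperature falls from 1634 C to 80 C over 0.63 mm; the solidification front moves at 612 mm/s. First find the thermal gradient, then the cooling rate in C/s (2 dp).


G = (1634-80)/0.63 = 2466.66666667 C/mm
CR = 2466.66666667 * 612 = 1509600.0 C/s


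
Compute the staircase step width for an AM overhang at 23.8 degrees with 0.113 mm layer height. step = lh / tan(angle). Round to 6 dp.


step = 0.113 / tan(23.8) = 0.256205 mm


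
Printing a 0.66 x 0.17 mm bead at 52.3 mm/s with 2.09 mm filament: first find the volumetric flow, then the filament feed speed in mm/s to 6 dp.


Q = 0.66 * 0.17 * 52.3 = 5.86806 mm^3/s
A_fil = pi*(2.09/2)^2 = 3.43069772 mm^2
v_feed = 5.86806 / 3.43069772 = 1.710457 mm/s


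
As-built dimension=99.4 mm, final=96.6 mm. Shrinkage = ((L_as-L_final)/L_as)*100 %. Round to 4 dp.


Shrinkage = ((99.4-96.6)/99.4)*100 = 2.8169 %


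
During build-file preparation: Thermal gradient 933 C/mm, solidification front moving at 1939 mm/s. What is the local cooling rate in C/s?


CR = 933 * 1939 = 1809087 C/s


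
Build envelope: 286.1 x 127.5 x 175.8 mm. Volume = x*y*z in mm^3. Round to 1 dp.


V = 286.1 * 127.5 * 175.8 = 6412788.5 mm^3


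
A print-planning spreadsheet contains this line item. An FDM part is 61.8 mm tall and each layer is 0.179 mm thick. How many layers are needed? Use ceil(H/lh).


Layers = ceil(61.8/0.179) = 346


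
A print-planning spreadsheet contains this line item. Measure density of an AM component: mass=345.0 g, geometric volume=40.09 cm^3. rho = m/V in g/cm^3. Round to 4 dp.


rho = 345.0 / 40.09 = 8.6056 g/cm^3


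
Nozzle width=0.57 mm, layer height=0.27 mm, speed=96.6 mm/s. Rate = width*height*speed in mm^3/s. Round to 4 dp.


Rate = 0.57 * 0.27 * 96.6 = 14.8667 mm^3/s


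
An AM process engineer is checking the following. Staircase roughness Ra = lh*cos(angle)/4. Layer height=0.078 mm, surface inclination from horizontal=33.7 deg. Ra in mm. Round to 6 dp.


Ra = 0.078 * cos(33.7) / 4 = 0.016223 mm


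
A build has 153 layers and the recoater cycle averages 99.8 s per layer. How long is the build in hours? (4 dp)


t = 153 * 99.8 / 3600 = 4.2415 hrs


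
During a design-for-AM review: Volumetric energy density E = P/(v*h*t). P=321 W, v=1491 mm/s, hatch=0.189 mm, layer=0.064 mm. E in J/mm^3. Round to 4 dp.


E = 321 / (1491*0.189*0.064) = 17.7986 J/mm^3


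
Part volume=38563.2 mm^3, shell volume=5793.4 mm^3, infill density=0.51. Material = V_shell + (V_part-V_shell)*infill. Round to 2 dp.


V_infill = (38563.2 - 5793.4) * 0.51 = 16712.6
V_total = 5793.4 + 16712.6 = 22506.0 mm^3


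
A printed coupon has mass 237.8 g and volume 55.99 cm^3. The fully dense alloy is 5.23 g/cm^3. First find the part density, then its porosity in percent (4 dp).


rho_part = 237.8 / 55.99 = 4.247187 g/cm^3
Porosity = (1 - 4.247187/5.23)*100 = 18.7918 %


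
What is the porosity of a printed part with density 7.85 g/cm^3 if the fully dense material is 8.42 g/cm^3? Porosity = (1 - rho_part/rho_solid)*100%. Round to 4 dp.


Porosity = (1-7.85/8.42)*100 = 6.7696 %


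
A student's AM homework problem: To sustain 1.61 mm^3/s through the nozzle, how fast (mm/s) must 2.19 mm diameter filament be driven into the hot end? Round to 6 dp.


A = pi*(2.19/2)^2 = 3.766848
v = 1.61 / 3.766848 = 0.427413 mm/s


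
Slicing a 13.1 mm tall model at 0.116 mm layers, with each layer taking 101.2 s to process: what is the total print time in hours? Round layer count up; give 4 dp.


Layers = ceil(13.1/0.116) = 113
t = 113 * 101.2 / 3600 = 3.1766 hrs


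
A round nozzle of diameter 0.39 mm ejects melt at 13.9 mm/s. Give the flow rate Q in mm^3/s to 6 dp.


A = pi*(0.39/2)^2 = 0.11945906 mm^2
Q = 0.11945906 * 13.9 = 1.660481 mm^3/s


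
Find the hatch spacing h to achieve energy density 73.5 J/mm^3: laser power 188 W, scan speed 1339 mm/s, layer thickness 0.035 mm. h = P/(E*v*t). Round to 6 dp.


h = 188 / (73.5*1339*0.035) = 0.054579 mm


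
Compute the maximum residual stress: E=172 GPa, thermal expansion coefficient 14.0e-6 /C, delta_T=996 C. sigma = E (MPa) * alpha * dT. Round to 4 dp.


sigma = 172*1000 * 14.0e-6 * 996 = 2398.368 MPa


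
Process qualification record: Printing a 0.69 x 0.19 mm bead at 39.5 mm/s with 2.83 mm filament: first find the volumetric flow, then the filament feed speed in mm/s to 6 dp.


Q = 0.69 * 0.19 * 39.5 = 5.17845 mm^3/s
A_fil = pi*(2.83/2)^2 = 6.29017535 mm^2
v_feed = 5.17845 / 6.29017535 = 0.82326 mm/s


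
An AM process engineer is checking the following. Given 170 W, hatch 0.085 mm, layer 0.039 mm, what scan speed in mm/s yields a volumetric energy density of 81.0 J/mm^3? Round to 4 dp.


v = 170 / (81.0*0.085*0.039) = 633.1117 mm/s


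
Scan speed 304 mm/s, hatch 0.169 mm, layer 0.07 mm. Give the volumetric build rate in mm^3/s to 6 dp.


Rate = 304 * 0.169 * 0.07 = 3.59632 mm^3/s


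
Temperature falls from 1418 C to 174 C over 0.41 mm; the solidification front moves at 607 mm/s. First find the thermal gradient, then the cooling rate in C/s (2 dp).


G = (1418-174)/0.41 = 3034.14634146 C/mm
CR = 3034.14634146 * 607 = 1841726.83 C/s


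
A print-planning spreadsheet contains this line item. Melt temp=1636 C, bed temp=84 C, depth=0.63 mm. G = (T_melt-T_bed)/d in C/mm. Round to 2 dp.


G = (1636-84)/0.63 = 2463.49 C/mm


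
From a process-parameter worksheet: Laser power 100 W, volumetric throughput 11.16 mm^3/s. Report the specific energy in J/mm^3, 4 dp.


SE = 100 / 11.16 = 8.9606 J/mm^3


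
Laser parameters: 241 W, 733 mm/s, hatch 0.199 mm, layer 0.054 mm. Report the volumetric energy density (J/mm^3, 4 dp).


E = 241 / (733*0.199*0.054) = 30.5961 J/mm^3


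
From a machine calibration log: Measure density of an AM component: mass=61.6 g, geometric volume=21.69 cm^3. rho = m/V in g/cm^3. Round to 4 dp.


rho = 61.6 / 21.69 = 2.84 g/cm^3


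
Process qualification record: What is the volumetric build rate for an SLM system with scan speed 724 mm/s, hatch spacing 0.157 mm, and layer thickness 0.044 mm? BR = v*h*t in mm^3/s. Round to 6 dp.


Rate = 724 * 0.157 * 0.044 = 5.001392 mm^3/s


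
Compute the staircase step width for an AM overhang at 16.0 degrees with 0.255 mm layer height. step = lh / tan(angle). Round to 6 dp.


step = 0.255 / tan(16.0) = 0.889291 mm


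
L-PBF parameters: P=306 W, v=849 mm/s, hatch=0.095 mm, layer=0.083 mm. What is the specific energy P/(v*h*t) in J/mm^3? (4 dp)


Build rate = 849 * 0.095 * 0.083 = 6.694365 mm^3/s
SE = 306 / 6.694365 = 45.7101 J/mm^3


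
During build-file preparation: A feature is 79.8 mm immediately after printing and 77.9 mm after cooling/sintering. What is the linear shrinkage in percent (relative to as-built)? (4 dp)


Shrinkage = ((79.8-77.9)/79.8)*100 = 2.381 %


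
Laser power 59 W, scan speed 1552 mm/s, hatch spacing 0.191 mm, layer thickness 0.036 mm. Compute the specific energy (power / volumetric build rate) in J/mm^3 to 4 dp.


Build rate = 1552 * 0.191 * 0.036 = 10.671552 mm^3/s
SE = 59 / 10.671552 = 5.5287 J/mm^3


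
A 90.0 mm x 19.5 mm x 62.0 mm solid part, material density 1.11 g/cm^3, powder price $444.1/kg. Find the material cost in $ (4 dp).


V = 90.0 * 19.5 * 62.0 = 108810.0 mm^3 = 108.81 cm^3
Mass = 108.81 * 1.11 / 1000 = 0.1207791 kg
Cost = 0.1207791 * 444.1 = 53.638 $


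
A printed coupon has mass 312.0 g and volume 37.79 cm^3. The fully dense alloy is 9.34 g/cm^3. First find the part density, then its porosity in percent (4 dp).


rho_part = 312.0 / 37.79 = 8.25615242 g/cm^3
Porosity = (1 - 8.25615242/9.34)*100 = 11.6044 %


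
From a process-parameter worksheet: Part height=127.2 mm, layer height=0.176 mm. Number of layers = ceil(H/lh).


Layers = ceil(127.2/0.176) = 723


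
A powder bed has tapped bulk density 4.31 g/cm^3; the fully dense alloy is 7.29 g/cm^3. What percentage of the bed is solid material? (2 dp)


Packing = (4.31/7.29)*100 = 59.12 %


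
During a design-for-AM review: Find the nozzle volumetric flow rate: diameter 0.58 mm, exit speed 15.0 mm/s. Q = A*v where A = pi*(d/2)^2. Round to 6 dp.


A = pi*(0.58/2)^2 = 0.26420794 mm^2
Q = 0.26420794 * 15.0 = 3.963119 mm^3/s


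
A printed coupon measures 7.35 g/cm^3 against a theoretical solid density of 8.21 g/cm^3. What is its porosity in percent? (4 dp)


Porosity = (1-7.35/8.21)*100 = 10.475 %


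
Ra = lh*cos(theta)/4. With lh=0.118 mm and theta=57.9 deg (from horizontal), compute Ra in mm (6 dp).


Ra = 0.118 * cos(57.9) / 4 = 0.015676 mm


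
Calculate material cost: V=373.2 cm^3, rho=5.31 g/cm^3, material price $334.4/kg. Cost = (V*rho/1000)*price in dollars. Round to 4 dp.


Mass = 373.2*5.31/1000 = 1.981692 kg
Cost = 1.981692 * 334.4 = 662.6778 $


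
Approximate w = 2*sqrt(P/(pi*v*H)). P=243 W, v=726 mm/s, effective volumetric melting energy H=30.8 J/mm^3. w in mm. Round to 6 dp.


w = 2*sqrt(243/(pi*726*30.8)) = 0.117629 mm


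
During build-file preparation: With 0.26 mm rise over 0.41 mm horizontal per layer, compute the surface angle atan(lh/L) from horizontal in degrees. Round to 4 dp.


angle = atan(0.26/0.41) = 32.3807 degrees


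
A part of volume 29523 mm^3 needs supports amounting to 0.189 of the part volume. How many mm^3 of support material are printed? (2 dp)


V_support = 29523 * 0.189 = 5579.85 mm^3


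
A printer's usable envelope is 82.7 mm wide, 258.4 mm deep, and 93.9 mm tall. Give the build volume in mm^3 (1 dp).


V = 82.7 * 258.4 * 93.9 = 2006613.0 mm^3


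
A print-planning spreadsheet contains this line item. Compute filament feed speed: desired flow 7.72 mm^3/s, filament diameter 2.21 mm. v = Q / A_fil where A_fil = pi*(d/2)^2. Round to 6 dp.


A = pi*(2.21/2)^2 = 3.835963
v = 7.72 / 3.835963 = 2.012532 mm/s


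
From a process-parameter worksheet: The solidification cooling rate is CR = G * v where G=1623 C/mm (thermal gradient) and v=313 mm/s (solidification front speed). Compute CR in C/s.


CR = 1623 * 313 = 507999 C/s


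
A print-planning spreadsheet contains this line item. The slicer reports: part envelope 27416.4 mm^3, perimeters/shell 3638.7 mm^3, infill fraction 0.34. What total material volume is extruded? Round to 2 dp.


V_infill = (27416.4 - 3638.7) * 0.34 = 8084.42
V_total = 3638.7 + 8084.42 = 11723.12 mm^3


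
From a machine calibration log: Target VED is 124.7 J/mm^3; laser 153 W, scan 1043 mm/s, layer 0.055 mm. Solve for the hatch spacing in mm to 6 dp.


h = 153 / (124.7*1043*0.055) = 0.021388 mm


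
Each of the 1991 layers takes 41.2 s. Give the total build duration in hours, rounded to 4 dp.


t = 1991 * 41.2 / 3600 = 22.7859 hrs


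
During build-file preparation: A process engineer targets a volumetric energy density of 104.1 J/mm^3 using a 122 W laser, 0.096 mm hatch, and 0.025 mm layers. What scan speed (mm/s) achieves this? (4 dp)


v = 122 / (104.1*0.096*0.025) = 488.3125 mm/s


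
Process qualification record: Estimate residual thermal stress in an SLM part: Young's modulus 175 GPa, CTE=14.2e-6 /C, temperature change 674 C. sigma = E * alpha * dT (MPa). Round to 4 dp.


sigma = 175*1000 * 14.2e-6 * 674 = 1674.89 MPa


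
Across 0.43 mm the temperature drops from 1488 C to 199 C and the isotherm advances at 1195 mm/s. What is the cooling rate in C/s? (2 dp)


G = (1488-199)/0.43 = 2997.6744186 C/mm
CR = 2997.6744186 * 1195 = 3582220.93 C/s


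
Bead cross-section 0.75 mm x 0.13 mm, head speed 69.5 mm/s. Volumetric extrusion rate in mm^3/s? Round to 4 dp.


Rate = 0.75 * 0.13 * 69.5 = 6.7763 mm^3/s


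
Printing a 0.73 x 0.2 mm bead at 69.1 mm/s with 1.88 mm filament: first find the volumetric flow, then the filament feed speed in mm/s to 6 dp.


Q = 0.73 * 0.2 * 69.1 = 10.0886 mm^3/s
A_fil = pi*(1.88/2)^2 = 2.77591127 mm^2
v_feed = 10.0886 / 2.77591127 = 3.634338 mm/s


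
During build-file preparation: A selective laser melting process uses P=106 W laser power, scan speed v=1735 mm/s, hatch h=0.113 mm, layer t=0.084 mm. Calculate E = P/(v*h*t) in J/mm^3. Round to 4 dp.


E = 106 / (1735*0.113*0.084) = 6.4365 J/mm^3


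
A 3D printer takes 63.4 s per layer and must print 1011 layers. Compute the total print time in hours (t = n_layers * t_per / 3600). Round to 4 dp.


t = 1011 * 63.4 / 3600 = 17.8048 hrs


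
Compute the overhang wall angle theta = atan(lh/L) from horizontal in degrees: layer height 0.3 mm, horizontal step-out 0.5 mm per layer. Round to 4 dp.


angle = atan(0.3/0.5) = 30.9638 degrees


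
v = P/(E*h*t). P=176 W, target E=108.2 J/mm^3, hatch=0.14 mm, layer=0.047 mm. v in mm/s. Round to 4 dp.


v = 176 / (108.2*0.14*0.047) = 247.2063 mm/s


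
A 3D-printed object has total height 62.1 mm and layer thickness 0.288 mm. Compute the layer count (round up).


Layers = ceil(62.1/0.288) = 216


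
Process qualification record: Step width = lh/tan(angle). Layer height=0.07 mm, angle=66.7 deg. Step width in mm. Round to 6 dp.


step = 0.07 / tan(66.7) = 0.030147 mm


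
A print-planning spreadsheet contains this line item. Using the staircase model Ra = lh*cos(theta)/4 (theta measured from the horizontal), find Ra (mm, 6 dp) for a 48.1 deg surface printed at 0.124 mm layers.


Ra = 0.124 * cos(48.1) / 4 = 0.020703 mm


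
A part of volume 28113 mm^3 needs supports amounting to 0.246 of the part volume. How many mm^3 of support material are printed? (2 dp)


V_support = 28113 * 0.246 = 6915.8 mm^3


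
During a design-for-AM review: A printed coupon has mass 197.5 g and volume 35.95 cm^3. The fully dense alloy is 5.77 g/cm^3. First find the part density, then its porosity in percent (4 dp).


rho_part = 197.5 / 35.95 = 5.49374131 g/cm^3
Porosity = (1 - 5.49374131/5.77)*100 = 4.7878 %


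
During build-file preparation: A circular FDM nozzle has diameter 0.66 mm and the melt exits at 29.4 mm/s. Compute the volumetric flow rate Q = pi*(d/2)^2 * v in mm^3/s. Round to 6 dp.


A = pi*(0.66/2)^2 = 0.34211944 mm^2
Q = 0.34211944 * 29.4 = 10.058312 mm^3/s


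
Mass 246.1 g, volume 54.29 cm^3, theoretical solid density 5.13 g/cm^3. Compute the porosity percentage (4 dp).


rho_part = 246.1 / 54.29 = 4.53306318 g/cm^3
Porosity = (1 - 4.53306318/5.13)*100 = 11.6362 %


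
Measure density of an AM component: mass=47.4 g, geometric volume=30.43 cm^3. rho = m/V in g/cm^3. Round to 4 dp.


rho = 47.4 / 30.43 = 1.5577 g/cm^3


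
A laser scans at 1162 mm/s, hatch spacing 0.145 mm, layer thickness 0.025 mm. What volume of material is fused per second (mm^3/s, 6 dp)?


Rate = 1162 * 0.145 * 0.025 = 4.21225 mm^3/s


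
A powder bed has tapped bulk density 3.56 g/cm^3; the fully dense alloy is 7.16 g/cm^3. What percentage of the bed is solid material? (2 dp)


Packing = (3.56/7.16)*100 = 49.72 %


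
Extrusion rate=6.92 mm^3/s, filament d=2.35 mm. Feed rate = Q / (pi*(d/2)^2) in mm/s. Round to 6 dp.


A = pi*(2.35/2)^2 = 4.337361
v = 6.92 / 4.337361 = 1.59544 mm/s


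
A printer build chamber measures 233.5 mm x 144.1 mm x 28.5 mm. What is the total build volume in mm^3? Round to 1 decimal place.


V = 233.5 * 144.1 * 28.5 = 958949.5 mm^3


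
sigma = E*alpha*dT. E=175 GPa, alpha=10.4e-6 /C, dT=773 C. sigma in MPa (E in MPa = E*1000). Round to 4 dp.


sigma = 175*1000 * 10.4e-6 * 773 = 1406.86 MPa


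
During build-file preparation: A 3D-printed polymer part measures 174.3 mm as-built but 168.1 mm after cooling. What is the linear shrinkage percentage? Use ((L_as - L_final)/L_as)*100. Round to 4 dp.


Shrinkage = ((174.3-168.1)/174.3)*100 = 3.5571 %


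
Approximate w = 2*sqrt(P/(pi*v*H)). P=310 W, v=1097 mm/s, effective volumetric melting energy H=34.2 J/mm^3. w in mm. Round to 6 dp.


w = 2*sqrt(310/(pi*1097*34.2)) = 0.10257 mm


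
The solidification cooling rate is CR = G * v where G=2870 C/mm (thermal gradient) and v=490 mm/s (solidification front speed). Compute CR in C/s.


CR = 2870 * 490 = 1406300 C/s


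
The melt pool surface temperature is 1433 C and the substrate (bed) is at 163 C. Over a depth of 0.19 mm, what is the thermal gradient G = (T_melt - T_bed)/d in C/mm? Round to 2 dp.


G = (1433-163)/0.19 = 6684.21 C/mm


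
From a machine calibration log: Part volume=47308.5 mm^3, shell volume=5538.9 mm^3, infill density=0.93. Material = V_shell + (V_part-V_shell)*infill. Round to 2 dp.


V_infill = (47308.5 - 5538.9) * 0.93 = 38845.73
V_total = 5538.9 + 38845.73 = 44384.63 mm^3


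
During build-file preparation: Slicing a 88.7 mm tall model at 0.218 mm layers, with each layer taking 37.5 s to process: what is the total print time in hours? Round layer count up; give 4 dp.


Layers = ceil(88.7/0.218) = 407
t = 407 * 37.5 / 3600 = 4.2396 hrs


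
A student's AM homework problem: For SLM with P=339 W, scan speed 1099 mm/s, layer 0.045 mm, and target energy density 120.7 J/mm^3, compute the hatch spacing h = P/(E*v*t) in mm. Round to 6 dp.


h = 339 / (120.7*1099*0.045) = 0.056791 mm


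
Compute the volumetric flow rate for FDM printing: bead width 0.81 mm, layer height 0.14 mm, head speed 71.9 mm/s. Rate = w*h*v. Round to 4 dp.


Rate = 0.81 * 0.14 * 71.9 = 8.1535 mm^3/s


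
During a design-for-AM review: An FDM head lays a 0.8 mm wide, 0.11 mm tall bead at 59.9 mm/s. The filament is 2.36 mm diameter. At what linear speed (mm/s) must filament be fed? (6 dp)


Q = 0.8 * 0.11 * 59.9 = 5.2712 mm^3/s
A_fil = pi*(2.36/2)^2 = 4.37435361 mm^2
v_feed = 5.2712 / 4.37435361 = 1.205024 mm/s


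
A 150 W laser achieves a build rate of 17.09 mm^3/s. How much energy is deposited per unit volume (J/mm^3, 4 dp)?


SE = 150 / 17.09 = 8.7771 J/mm^3


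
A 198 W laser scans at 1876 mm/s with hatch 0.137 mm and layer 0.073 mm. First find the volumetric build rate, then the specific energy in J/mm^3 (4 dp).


Build rate = 1876 * 0.137 * 0.073 = 18.761876 mm^3/s
SE = 198 / 18.761876 = 10.5533 J/mm^3


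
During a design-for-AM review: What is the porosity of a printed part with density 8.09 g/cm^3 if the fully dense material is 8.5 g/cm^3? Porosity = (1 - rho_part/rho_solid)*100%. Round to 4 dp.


Porosity = (1-8.09/8.5)*100 = 4.8235 %


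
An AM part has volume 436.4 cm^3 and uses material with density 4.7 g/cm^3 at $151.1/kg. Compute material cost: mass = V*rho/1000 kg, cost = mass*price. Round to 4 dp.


Mass = 436.4*4.7/1000 = 2.05108 kg
Cost = 2.05108 * 151.1 = 309.9182 $


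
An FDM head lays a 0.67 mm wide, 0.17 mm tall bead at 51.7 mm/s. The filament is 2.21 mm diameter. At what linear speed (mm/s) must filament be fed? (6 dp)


Q = 0.67 * 0.17 * 51.7 = 5.88863 mm^3/s
A_fil = pi*(2.21/2)^2 = 3.83596317 mm^2
v_feed = 5.88863 / 3.83596317 = 1.535111 mm/s


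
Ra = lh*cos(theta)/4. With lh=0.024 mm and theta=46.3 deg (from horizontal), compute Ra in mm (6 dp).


Ra = 0.024 * cos(46.3) / 4 = 0.004145 mm


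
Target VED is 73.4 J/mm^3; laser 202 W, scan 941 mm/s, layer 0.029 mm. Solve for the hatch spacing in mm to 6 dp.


h = 202 / (73.4*941*0.029) = 0.100848 mm


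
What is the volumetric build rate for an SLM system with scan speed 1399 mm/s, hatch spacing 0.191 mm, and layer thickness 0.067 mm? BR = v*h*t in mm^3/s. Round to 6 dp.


Rate = 1399 * 0.191 * 0.067 = 17.903003 mm^3/s


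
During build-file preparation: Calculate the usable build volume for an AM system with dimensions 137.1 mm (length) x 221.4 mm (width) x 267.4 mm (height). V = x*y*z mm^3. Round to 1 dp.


V = 137.1 * 221.4 * 267.4 = 8116643.6 mm^3


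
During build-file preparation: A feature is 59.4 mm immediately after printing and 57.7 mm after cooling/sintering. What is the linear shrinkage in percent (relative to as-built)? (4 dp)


Shrinkage = ((59.4-57.7)/59.4)*100 = 2.862 %


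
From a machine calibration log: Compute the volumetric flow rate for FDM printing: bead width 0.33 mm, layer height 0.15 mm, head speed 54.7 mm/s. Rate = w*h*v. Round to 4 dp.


Rate = 0.33 * 0.15 * 54.7 = 2.7077 mm^3/s


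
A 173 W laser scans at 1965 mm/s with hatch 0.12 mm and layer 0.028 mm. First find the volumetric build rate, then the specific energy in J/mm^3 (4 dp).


Build rate = 1965 * 0.12 * 0.028 = 6.6024 mm^3/s
SE = 173 / 6.6024 = 26.2026 J/mm^3


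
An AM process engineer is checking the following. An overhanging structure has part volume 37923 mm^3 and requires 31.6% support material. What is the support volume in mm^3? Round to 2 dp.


V_support = 37923 * 0.316 = 11983.67 mm^3


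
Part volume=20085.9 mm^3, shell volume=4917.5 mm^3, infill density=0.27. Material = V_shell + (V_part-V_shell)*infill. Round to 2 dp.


V_infill = (20085.9 - 4917.5) * 0.27 = 4095.47
V_total = 4917.5 + 4095.47 = 9012.97 mm^3


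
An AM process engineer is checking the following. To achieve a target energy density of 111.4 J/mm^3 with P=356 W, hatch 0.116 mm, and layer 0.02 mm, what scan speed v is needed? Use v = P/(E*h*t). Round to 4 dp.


v = 356 / (111.4*0.116*0.02) = 1377.4531 mm/s


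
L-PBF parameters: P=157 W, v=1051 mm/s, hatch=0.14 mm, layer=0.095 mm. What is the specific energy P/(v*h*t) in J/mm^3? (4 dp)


Build rate = 1051 * 0.14 * 0.095 = 13.9783 mm^3/s
SE = 157 / 13.9783 = 11.2317 J/mm^3


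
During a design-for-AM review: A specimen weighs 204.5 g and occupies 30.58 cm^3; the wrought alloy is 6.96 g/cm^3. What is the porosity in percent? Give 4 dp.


rho_part = 204.5 / 30.58 = 6.68737737 g/cm^3
Porosity = (1 - 6.68737737/6.96)*100 = 3.917 %


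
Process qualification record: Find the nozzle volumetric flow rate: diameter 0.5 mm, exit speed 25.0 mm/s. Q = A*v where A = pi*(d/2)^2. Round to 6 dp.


A = pi*(0.5/2)^2 = 0.19634954 mm^2
Q = 0.19634954 * 25.0 = 4.908739 mm^3/s


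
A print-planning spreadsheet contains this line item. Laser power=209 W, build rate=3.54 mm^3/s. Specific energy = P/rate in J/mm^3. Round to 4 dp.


SE = 209 / 3.54 = 59.0395 J/mm^3


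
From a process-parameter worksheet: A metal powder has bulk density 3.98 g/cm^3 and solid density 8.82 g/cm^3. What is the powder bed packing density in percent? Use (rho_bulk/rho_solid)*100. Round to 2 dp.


Packing = (3.98/8.82)*100 = 45.12 %


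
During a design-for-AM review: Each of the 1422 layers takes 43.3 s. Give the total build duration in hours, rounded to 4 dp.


t = 1422 * 43.3 / 3600 = 17.1035 hrs


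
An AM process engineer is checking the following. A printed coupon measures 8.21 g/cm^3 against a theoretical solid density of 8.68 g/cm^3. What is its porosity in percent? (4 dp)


Porosity = (1-8.21/8.68)*100 = 5.4147 %


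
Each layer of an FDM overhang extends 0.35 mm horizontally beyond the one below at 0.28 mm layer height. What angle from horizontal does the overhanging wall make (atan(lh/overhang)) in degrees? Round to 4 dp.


angle = atan(0.28/0.35) = 38.6598 degrees


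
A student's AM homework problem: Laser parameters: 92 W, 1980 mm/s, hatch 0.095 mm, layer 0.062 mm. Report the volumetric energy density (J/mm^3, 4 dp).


E = 92 / (1980*0.095*0.062) = 7.8887 J/mm^3


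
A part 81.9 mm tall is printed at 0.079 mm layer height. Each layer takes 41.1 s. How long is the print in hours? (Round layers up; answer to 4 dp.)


Layers = ceil(81.9/0.079) = 1037
t = 1037 * 41.1 / 3600 = 11.8391 hrs


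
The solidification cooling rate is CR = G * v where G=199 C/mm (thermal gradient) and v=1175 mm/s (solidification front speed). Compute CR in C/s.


CR = 199 * 1175 = 233825 C/s


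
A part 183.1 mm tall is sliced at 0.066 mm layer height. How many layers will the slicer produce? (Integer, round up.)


Layers = ceil(183.1/0.066) = 2775


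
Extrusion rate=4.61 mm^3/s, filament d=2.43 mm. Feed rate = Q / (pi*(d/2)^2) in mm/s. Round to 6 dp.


A = pi*(2.43/2)^2 = 4.637698
v = 4.61 / 4.637698 = 0.994028 mm/s


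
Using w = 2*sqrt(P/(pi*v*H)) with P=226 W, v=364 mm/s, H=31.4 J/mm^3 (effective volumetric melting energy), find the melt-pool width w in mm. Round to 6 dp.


w = 2*sqrt(226/(pi*364*31.4)) = 0.15867 mm


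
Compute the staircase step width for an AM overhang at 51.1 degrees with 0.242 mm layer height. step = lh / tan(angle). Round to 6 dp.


step = 0.242 / tan(51.1) = 0.195269 mm


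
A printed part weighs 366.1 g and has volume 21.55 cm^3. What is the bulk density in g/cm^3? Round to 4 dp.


rho = 366.1 / 21.55 = 16.9884 g/cm^3


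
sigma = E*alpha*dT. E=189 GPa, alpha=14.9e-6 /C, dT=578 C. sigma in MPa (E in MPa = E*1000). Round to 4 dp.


sigma = 189*1000 * 14.9e-6 * 578 = 1627.7058 MPa


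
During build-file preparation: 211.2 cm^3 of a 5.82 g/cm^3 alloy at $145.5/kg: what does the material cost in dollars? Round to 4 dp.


Mass = 211.2*5.82/1000 = 1.229184 kg
Cost = 1.229184 * 145.5 = 178.8463 $


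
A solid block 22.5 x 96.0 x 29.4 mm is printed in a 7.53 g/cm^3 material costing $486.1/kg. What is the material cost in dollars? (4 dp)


V = 22.5 * 96.0 * 29.4 = 63504.0 mm^3 = 63.504 cm^3
Mass = 63.504 * 7.53 / 1000 = 0.47818512 kg
Cost = 0.47818512 * 486.1 = 232.4458 $


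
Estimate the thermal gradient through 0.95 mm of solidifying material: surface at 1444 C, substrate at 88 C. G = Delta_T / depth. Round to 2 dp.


G = (1444-88)/0.95 = 1427.37 C/mm


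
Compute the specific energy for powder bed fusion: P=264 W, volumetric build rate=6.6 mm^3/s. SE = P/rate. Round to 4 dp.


SE = 264 / 6.6 = 40.0 J/mm^3


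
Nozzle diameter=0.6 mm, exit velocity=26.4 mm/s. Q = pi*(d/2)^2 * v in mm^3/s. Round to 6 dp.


A = pi*(0.6/2)^2 = 0.28274334 mm^2
Q = 0.28274334 * 26.4 = 7.464424 mm^3/s


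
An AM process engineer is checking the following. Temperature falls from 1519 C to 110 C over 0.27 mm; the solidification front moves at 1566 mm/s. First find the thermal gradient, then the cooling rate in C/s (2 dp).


G = (1519-110)/0.27 = 5218.51851852 C/mm
CR = 5218.51851852 * 1566 = 8172200.0 C/s


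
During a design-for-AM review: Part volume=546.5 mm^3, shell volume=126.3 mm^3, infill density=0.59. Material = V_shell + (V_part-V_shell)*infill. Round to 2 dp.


V_infill = (546.5 - 126.3) * 0.59 = 247.92
V_total = 126.3 + 247.92 = 374.22 mm^3


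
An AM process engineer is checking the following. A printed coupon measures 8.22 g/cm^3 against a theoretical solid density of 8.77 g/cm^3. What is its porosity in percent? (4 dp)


Porosity = (1-8.22/8.77)*100 = 6.2714 %


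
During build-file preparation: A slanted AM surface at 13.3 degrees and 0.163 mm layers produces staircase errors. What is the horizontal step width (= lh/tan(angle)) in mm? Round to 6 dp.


step = 0.163 / tan(13.3) = 0.689539 mm


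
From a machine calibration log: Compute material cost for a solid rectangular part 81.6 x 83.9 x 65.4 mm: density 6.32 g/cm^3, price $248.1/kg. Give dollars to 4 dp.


V = 81.6 * 83.9 * 65.4 = 447744.096 mm^3 = 447.744096 cm^3
Mass = 447.744096 * 6.32 / 1000 = 2.82974269 kg
Cost = 2.82974269 * 248.1 = 702.0592 $


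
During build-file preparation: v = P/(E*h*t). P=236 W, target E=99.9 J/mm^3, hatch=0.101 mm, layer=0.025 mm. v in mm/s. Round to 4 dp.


v = 236 / (99.9*0.101*0.025) = 935.5891 mm/s


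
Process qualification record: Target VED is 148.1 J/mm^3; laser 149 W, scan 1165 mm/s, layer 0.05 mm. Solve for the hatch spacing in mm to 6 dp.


h = 149 / (148.1*1165*0.05) = 0.017272 mm


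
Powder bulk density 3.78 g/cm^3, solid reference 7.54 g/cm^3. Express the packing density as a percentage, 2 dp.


Packing = (3.78/7.54)*100 = 50.13 %


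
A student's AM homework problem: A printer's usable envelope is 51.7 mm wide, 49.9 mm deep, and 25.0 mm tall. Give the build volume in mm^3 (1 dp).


V = 51.7 * 49.9 * 25.0 = 64495.8 mm^3


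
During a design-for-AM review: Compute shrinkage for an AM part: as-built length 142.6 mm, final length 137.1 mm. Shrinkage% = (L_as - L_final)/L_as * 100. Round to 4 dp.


Shrinkage = ((142.6-137.1)/142.6)*100 = 3.8569 %


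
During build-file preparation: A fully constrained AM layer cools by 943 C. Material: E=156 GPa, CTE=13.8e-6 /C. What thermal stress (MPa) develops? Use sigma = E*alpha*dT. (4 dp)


sigma = 156*1000 * 13.8e-6 * 943 = 2030.0904 MPa


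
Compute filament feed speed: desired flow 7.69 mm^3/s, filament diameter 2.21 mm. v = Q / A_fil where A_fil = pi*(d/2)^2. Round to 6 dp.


A = pi*(2.21/2)^2 = 3.835963
v = 7.69 / 3.835963 = 2.004712 mm/s


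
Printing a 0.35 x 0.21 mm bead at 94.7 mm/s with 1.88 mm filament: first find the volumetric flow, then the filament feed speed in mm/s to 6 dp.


Q = 0.35 * 0.21 * 94.7 = 6.96045 mm^3/s
A_fil = pi*(1.88/2)^2 = 2.77591127 mm^2
v_feed = 6.96045 / 2.77591127 = 2.507447 mm/s


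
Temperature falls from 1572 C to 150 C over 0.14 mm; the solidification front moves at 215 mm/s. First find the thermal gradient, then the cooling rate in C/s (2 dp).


G = (1572-150)/0.14 = 10157.14285714 C/mm
CR = 10157.14285714 * 215 = 2183785.71 C/s


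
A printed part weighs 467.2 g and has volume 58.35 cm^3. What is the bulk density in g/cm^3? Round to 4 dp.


rho = 467.2 / 58.35 = 8.0069 g/cm^3


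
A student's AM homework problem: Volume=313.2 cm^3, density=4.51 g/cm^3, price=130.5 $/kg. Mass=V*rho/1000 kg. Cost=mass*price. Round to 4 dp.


Mass = 313.2*4.51/1000 = 1.412532 kg
Cost = 1.412532 * 130.5 = 184.3354 $


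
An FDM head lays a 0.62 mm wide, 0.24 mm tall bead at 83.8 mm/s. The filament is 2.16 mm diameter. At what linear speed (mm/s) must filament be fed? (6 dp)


Q = 0.62 * 0.24 * 83.8 = 12.46944 mm^3/s
A_fil = pi*(2.16/2)^2 = 3.66435367 mm^2
v_feed = 12.46944 / 3.66435367 = 3.402903 mm/s


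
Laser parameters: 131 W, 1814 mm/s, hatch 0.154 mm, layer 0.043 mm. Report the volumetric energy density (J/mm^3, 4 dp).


E = 131 / (1814*0.154*0.043) = 10.9055 J/mm^3


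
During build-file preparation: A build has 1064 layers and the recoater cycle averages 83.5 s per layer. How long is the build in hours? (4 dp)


t = 1064 * 83.5 / 3600 = 24.6789 hrs


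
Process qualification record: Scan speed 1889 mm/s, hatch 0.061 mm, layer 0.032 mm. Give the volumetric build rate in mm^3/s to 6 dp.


Rate = 1889 * 0.061 * 0.032 = 3.687328 mm^3/s


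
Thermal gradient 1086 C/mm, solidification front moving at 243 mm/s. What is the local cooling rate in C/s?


CR = 1086 * 243 = 263898 C/s


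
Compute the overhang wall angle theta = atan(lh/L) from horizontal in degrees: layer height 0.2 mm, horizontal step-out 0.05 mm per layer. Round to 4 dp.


angle = atan(0.2/0.05) = 75.9638 degrees


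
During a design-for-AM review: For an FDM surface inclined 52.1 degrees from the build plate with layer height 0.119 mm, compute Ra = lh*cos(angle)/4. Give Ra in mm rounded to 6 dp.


Ra = 0.119 * cos(52.1) / 4 = 0.018275 mm


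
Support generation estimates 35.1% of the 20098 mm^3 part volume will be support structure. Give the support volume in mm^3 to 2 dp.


V_support = 20098 * 0.351 = 7054.4 mm^3


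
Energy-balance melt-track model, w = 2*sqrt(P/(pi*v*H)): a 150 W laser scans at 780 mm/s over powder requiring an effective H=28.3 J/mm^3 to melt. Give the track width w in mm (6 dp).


w = 2*sqrt(150/(pi*780*28.3)) = 0.093017 mm


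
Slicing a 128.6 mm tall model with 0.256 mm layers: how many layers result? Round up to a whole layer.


Layers = ceil(128.6/0.256) = 503


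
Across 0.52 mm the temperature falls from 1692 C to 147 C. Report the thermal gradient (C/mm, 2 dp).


G = (1692-147)/0.52 = 2971.15 C/mm


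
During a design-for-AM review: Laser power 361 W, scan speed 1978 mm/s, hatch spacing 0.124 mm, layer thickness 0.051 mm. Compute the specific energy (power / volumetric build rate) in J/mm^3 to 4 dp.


Build rate = 1978 * 0.124 * 0.051 = 12.508872 mm^3/s
SE = 361 / 12.508872 = 28.8595 J/mm^3


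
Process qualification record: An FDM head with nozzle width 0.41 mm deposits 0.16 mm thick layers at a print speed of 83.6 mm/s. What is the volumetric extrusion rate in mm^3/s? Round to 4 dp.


Rate = 0.41 * 0.16 * 83.6 = 5.4842 mm^3/s


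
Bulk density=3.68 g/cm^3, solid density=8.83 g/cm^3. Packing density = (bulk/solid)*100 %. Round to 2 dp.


Packing = (3.68/8.83)*100 = 41.68 %


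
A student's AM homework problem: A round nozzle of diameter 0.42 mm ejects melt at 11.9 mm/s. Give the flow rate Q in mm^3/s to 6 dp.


A = pi*(0.42/2)^2 = 0.13854424 mm^2
Q = 0.13854424 * 11.9 = 1.648676 mm^3/s


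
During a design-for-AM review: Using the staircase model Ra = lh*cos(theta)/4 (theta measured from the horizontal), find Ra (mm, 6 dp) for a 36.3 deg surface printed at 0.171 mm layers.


Ra = 0.171 * cos(36.3) / 4 = 0.034453 mm


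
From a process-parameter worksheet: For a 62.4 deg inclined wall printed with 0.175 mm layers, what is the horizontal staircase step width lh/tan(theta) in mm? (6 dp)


step = 0.175 / tan(62.4) = 0.091488 mm


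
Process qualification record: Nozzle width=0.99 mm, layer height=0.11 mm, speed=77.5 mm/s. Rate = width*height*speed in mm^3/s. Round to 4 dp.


Rate = 0.99 * 0.11 * 77.5 = 8.4398 mm^3/s


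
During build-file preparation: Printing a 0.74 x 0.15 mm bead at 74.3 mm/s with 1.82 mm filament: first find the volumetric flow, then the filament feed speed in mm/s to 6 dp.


Q = 0.74 * 0.15 * 74.3 = 8.2473 mm^3/s
A_fil = pi*(1.82/2)^2 = 2.60155288 mm^2
v_feed = 8.2473 / 2.60155288 = 3.170145 mm/s


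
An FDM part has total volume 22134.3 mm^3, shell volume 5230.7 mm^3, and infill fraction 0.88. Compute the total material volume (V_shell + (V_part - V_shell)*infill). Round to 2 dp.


V_infill = (22134.3 - 5230.7) * 0.88 = 14875.17
V_total = 5230.7 + 14875.17 = 20105.87 mm^3


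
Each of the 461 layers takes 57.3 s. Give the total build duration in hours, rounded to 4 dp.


t = 461 * 57.3 / 3600 = 7.3376 hrs


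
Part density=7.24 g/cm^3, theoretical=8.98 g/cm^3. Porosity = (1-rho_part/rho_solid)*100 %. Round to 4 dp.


Porosity = (1-7.24/8.98)*100 = 19.3764 %


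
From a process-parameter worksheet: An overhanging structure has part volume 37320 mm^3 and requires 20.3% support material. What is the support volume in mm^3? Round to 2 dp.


V_support = 37320 * 0.203 = 7575.96 mm^3


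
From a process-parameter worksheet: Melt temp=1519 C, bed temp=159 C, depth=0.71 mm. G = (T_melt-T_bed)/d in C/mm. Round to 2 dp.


G = (1519-159)/0.71 = 1915.49 C/mm


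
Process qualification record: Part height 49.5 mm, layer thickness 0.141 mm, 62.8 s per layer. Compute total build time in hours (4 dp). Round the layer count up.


Layers = ceil(49.5/0.141) = 352
t = 352 * 62.8 / 3600 = 6.1404 hrs


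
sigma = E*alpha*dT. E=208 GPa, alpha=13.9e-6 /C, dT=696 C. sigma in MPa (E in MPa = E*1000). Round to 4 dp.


sigma = 208*1000 * 13.9e-6 * 696 = 2012.2752 MPa


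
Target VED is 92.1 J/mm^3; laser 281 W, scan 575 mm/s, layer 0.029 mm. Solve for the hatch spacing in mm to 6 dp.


h = 281 / (92.1*575*0.029) = 0.18297 mm


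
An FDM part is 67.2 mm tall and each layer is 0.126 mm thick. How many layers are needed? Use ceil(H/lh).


Layers = ceil(67.2/0.126) = 534


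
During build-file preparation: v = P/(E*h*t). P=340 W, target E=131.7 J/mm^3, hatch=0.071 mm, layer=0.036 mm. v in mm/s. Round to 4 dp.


v = 340 / (131.7*0.071*0.036) = 1010.0254 mm/s


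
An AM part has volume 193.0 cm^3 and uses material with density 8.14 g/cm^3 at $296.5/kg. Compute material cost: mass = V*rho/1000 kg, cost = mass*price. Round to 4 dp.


Mass = 193.0*8.14/1000 = 1.57102 kg
Cost = 1.57102 * 296.5 = 465.8074 $
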